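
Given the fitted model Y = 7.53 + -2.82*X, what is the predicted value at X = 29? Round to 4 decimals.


Plug X = 29 into Y = 7.53 + -2.82*X:
Y = 7.53 + -81.7800 = -74.2500.

-74.2500


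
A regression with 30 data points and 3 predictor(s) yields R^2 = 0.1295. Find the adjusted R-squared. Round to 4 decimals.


Plug in: Adj R^2 = 1 - (1 - 0.1295) * 29/26.
= 1 - 0.8705 * 29/26
= 1 - 25.2445 / 26
= 1 - 0.9709 = 0.0291.

0.0291


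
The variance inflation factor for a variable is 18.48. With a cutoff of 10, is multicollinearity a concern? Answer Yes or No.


Check: VIF = 18.48 vs threshold = 10.
Since 18.48 >= 10, the answer is Yes.

Yes


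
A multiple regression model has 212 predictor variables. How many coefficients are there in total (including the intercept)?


Each predictor gets one coefficient, plus one intercept.
Total parameters = 212 + 1 = 213.

213


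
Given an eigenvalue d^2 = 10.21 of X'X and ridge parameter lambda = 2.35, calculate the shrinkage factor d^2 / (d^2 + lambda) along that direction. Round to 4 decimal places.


Denominator = d^2 + lambda = 10.21 + 2.35 = 12.5600.
Shrinkage = 10.21 / 12.5600 = 0.8129.

0.8129


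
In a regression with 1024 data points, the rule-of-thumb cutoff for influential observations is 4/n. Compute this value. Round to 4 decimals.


Using the rule of thumb:
Threshold = 4 / 1024 = 0.0039.

0.0039


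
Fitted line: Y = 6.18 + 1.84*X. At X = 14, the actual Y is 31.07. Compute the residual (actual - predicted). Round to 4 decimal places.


Predicted = 6.18 + 1.84 * 14 = 31.9400.
Residual = 31.07 - 31.9400 = -0.8700.

-0.8700


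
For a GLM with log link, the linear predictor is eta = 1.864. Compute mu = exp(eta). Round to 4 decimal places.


Apply the inverse link:
mu = e^1.864 = 6.4495.

6.4495


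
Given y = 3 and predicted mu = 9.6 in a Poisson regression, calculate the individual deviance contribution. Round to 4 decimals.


Compute y*ln(y/mu) = 3*ln(3/9.6) = 3*-1.163151 = -3.489453.
y - mu = -6.6.
D = 2*(-3.489453 - (-6.6)) = 6.221094, which rounds to 6.2211.

6.2211


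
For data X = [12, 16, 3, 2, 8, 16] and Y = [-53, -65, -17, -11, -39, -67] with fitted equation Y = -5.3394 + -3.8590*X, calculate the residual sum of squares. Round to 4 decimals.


Compute predicted values, then residuals = yi - yhat_i.
Residuals: [-1.3526, 2.0834, -0.0836, 2.0574, -2.7886, 0.0834].
SSres = sum(residual^2) = 18.1932.

18.1932


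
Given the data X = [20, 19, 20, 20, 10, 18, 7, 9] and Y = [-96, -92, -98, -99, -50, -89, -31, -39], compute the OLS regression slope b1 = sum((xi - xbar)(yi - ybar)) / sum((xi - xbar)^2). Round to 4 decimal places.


The sample means are xbar = 15.3750 and ybar = -74.2500.
Compute S_xx = 223.8750 and S_xy = -1145.2500.
Slope b1 = S_xy / S_xx = -1145.2500 / 223.8750 = -5.1156.

-5.1156


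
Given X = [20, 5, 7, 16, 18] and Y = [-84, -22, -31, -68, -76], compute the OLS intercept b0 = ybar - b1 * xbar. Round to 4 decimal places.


First find the slope: b1 = -4.1236.
Means: xbar = 13.2000, ybar = -56.2000.
b0 = ybar - b1 * xbar = -56.2000 - -4.1236 * 13.2000 = -1.7681.

-1.7681


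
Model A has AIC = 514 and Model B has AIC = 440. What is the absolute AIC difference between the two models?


Compute |514 - 440| = 74.
Model B has the smaller AIC.

74


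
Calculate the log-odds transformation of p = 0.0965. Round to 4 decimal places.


Compute the odds: 0.0965/0.9035 = 0.1068.
Take the natural log: ln(0.1068) = -2.2367.

-2.2367


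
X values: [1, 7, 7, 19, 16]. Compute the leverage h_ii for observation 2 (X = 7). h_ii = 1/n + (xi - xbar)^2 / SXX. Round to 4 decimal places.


Compute xbar = 10.0000 with n = 5 observations.
SXX = 216.0000.
Leverage = 1/5 + (7 - 10.0000)^2/216.0000 = 0.2417.

0.2417


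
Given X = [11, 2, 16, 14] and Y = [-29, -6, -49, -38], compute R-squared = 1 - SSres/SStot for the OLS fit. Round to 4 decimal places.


Fit the OLS line: b0 = 0.9303, b1 = -2.9237.
SSres = 20.0828.
SStot = 1001.0000.
R^2 = 1 - 20.0828/1001.0000 = 0.9799.

0.9799


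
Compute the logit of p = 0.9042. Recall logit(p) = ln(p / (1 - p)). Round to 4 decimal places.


1 - p = 0.0958.
p/(1-p) = 9.4384.
logit = ln(9.4384) = 2.2448.

2.2448


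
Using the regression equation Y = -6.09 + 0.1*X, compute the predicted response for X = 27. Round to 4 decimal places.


Predicted value:
Y = -6.09 + (0.1)(27) = -6.09 + 2.7000 = -3.3900.

-3.3900


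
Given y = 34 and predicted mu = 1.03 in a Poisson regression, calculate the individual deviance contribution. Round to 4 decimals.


First: ln(34/1.03) = 3.496802.
Then: 34 * 3.496802 = 118.891268.
y - mu = 34 - 1.03 = 32.97.
D = 2(118.891268 - 32.97) = 171.842536, which rounds to 171.8425.

171.8425


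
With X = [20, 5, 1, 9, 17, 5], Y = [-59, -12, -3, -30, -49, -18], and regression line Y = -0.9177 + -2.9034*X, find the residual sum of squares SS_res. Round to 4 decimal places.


Compute predicted values, then residuals = yi - yhat_i.
Residuals: [-0.0143, 3.4347, 0.8211, -2.9517, 1.2755, -2.5653].
SSres = sum(residual^2) = 29.3918.

29.3918


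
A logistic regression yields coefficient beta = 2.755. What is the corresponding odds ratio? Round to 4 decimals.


The odds ratio is computed as:
OR = e^(2.755) = 15.7210.

15.7210


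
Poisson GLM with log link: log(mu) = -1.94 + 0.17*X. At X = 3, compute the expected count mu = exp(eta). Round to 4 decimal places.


eta = -1.94 + 0.17 * 3 = -1.4300.
mu = exp(-1.4300) = 0.2393.

0.2393


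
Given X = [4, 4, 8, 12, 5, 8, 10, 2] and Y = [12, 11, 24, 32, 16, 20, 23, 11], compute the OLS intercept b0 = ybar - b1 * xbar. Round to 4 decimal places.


First find the slope: b1 = 2.1115.
Means: xbar = 6.6250, ybar = 18.6250.
b0 = ybar - b1 * xbar = 18.6250 - 2.1115 * 6.6250 = 4.6366.

4.6366


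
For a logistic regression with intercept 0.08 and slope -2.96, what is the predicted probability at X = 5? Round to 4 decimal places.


z = 0.08 + -2.96 * 5 = -14.7200.
Sigmoid: P = 1 / (1 + exp(14.7200)) = 0.0000.

0.0000


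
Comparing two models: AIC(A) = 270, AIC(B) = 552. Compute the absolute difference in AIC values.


Compute |270 - 552| = 282.
Model A has the smaller AIC.

282


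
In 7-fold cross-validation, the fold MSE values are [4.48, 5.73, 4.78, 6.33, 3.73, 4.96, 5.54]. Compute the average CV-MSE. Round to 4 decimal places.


Total MSE across folds = 35.5500.
CV-MSE = 35.5500/7 = 5.0786.

5.0786


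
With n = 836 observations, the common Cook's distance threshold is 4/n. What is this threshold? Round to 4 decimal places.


Using the rule of thumb:
Threshold = 4 / 836 = 0.0048.

0.0048


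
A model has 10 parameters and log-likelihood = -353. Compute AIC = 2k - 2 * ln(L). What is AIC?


AIC = 2k - 2*loglik = 2(10) - 2(-353).
= 20 + 706 = 726.

726


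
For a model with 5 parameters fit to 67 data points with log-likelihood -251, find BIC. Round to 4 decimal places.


Compute k*ln(n) = 5*ln(67) = 5*4.204693 = 21.023465.
Then -2*loglik = 502.
BIC = 21.023465 + 502 = 523.023465, which rounds to 523.0235.

523.0235


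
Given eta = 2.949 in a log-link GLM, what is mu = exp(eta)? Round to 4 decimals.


The inverse log link gives:
mu = exp(2.949) = 19.0869.

19.0869


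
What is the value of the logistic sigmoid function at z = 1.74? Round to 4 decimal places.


Compute exp(-1.7400) = 0.1755.
Sigmoid = 1 / (1 + 0.1755) = 1 / 1.1755 = 0.8507.

0.8507


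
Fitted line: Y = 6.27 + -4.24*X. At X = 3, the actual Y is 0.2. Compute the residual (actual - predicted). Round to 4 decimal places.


Compute yhat = 6.27 + (-4.24)(3) = -6.4500.
Residual = actual - predicted = 0.2 - -6.4500 = 6.6500.

6.6500


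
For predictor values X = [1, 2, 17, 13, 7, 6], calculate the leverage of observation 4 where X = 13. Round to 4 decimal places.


Compute xbar = 7.6667 with n = 6 observations.
SXX = 195.3333.
Leverage = 1/6 + (13 - 7.6667)^2/195.3333 = 0.3123.

0.3123


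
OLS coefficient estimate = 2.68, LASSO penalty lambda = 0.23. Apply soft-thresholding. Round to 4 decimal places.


Absolute value: |2.68| = 2.68.
Compare to lambda = 0.23.
Since |beta| > lambda, coefficient = sign(beta)*(|beta| - lambda) = 2.4500.

2.4500


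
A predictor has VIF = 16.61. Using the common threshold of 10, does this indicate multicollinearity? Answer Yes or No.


Compare VIF = 16.61 to the threshold of 10.
16.61 >= 10, so the answer is Yes.

Yes


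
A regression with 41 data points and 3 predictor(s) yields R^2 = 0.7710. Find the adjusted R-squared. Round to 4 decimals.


Adjusted R^2 = 1 - (1 - R^2) * (n-1)/(n-p-1).
(1 - R^2) = 0.2290.
(n-1)/(n-p-1) = 40/37.
(1 - R^2) * (n-1) = 0.2290 * 40 = 9.1600.
Divide by (n-p-1): 9.1600 / 37 = 0.2476.
Adj R^2 = 1 - 0.2476 = 0.7524.

0.7524


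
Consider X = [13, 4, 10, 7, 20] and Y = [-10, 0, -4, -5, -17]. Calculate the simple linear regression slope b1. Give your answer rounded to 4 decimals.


First compute the means: xbar = 10.8000, ybar = -7.2000.
Then S_xx = sum((xi - xbar)^2) = 150.8000.
S_xy = sum((xi - xbar)(yi - ybar)) = -156.2000.
b1 = S_xy / S_xx = -156.2000 / 150.8000 = -1.0358.

-1.0358


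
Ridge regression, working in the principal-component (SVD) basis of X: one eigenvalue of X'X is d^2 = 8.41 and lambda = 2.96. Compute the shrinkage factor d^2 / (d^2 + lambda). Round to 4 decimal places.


d^2 + lambda = 8.41 + 2.96 = 11.3700.
Shrinkage factor = 8.41/11.3700 = 0.7397.

0.7397


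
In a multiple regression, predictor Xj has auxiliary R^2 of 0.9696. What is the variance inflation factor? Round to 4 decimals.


Denominator: 1 - 0.9696 = 0.0304.
VIF = 1 / 0.0304 = 32.8947.

32.8947


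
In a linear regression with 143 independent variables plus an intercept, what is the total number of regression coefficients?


Total coefficients = number of predictors + 1 (for the intercept).
= 143 + 1 = 144.

144


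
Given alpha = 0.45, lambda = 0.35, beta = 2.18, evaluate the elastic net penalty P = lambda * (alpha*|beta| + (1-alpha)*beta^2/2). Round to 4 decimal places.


alpha * |beta| = 0.45 * 2.18 = 0.9810.
(1-alpha) * beta^2/2 = 0.55 * 4.7524/2 = 1.3069.
Total = 0.35 * (0.9810 + 1.3069) = 0.8008.

0.8008


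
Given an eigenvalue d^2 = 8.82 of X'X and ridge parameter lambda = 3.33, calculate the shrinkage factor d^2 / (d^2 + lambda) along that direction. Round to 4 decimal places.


Denominator = d^2 + lambda = 8.82 + 3.33 = 12.1500.
Shrinkage = 8.82 / 12.1500 = 0.7259.

0.7259


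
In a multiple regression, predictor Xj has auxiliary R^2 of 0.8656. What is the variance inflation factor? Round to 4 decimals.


VIF = 1 / (1 - 0.8656).
= 1 / 0.1344 = 7.4405.

7.4405


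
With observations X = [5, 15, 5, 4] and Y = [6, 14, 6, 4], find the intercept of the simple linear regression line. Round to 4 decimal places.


Compute b1 = 0.8483 from the OLS formula.
With xbar = 7.2500 and ybar = 7.5000, the intercept is:
b0 = 7.5000 - 0.8483 * 7.2500 = 1.3498.

1.3498


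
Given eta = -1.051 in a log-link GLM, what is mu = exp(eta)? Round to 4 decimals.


The inverse log link gives:
mu = exp(-1.051) = 0.3496.

0.3496


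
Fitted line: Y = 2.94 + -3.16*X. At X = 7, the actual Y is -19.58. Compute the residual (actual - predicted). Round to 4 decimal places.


Compute yhat = 2.94 + (-3.16)(7) = -19.1800.
Residual = actual - predicted = -19.58 - -19.1800 = -0.4000.

-0.4000


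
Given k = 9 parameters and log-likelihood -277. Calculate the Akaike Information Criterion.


AIC = 2k - 2*loglik = 2(9) - 2(-277).
= 18 + 554 = 572.

572


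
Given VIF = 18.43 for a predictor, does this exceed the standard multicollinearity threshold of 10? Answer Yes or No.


Check: VIF = 18.43 vs threshold = 10.
Since 18.43 >= 10, the answer is Yes.

Yes


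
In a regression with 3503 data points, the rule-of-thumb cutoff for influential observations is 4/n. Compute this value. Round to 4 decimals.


Using the rule of thumb:
Threshold = 4 / 3503 = 0.0011.

0.0011


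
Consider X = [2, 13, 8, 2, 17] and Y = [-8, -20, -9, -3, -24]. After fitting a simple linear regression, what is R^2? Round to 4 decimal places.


After computing the OLS fit (b0=-2.1625, b1=-1.2664):
SSres = 26.6275, SStot = 310.8000.
R^2 = 1 - 26.6275/310.8000 = 0.9143.

0.9143


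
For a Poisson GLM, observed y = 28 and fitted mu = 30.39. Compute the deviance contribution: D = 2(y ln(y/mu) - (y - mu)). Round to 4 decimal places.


y/mu = 28/30.39 = 0.921356 (approx.), and ln(28/30.39) = -0.081909.
y * ln(y/mu) = 28 * -0.081909 = -2.293452.
y - mu = -2.39.
D = 2 * (-2.293452 - -2.39) = 0.193096, which rounds to 0.1931.

0.1931


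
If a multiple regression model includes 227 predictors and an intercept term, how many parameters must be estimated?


Each predictor gets one coefficient, plus one intercept.
Total parameters = 227 + 1 = 228.

228


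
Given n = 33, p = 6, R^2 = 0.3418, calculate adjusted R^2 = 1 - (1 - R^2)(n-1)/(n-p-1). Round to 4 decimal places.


Using the formula:
(1 - 0.3418) = 0.6582.
Multiply by 32/26: 0.6582 * 32 = 21.0624, then 21.0624 / 26 = 0.8101.
Adj R^2 = 1 - 0.8101 = 0.1899.

0.1899


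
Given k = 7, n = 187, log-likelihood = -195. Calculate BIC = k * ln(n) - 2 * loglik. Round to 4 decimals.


Compute k*ln(n) = 7*ln(187) = 7*5.231109 = 36.617763.
Then -2*loglik = 390.
BIC = 36.617763 + 390 = 426.617763, which rounds to 426.6178.

426.6178


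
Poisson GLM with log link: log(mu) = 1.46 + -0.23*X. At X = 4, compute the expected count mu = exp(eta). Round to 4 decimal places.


Compute eta = 1.46 + -0.23 * 4 = 0.5400.
Apply inverse link: mu = e^0.5400 = 1.7160.

1.7160


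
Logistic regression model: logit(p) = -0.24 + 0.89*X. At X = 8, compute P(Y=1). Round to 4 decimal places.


Compute z = -0.24 + (0.89)(8) = 6.8800.
exp(-z) = 0.0010.
P = 1/(1 + 0.0010) = 0.9990.

0.9990


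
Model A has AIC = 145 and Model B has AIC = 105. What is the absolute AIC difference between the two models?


Compute |145 - 105| = 40.
Model B has the smaller AIC.

40


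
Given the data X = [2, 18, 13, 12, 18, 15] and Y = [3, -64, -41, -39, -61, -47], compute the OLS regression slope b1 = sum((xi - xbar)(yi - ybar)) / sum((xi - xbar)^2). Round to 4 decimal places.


Calculate xbar = 13.0000, ybar = -41.5000.
S_xx = 176.0000, S_xy = -713.0000.
Using b1 = S_xy / S_xx = -713.0000 / 176.0000, we get b1 = -4.0511.

-4.0511


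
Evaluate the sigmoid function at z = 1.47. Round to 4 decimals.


First, exp(-1.4700) = 0.2299.
Then sigma(z) = 1/(1 + 0.2299) = 0.8131.

0.8131


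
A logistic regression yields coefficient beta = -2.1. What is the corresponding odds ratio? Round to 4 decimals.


The odds ratio is computed as:
OR = e^(-2.1) = 0.1225.

0.1225


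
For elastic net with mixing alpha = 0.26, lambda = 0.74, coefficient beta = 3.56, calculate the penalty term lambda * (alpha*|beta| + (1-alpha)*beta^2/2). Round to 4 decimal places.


Compute:
L1 = 0.26 * 3.56 = 0.9256.
L2 = 0.74 * 3.56^2 / 2 = 4.6892.
Penalty = 0.74 * (0.9256 + 4.6892) = 4.1550.

4.1550


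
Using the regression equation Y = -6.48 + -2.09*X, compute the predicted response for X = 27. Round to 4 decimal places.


Substitute X = 27 into the equation:
Y = -6.48 + -2.09 * 27 = -6.48 + -56.4300 = -62.9100.

-62.9100


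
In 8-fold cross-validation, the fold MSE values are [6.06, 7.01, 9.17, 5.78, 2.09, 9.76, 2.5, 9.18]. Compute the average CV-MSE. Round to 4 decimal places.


Sum of fold MSEs = 51.5500.
Average = 51.5500 / 8 = 6.4438.

6.4438


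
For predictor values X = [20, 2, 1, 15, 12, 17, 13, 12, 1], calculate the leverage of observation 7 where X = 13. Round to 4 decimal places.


Compute xbar = 10.3333 with n = 9 observations.
SXX = 416.0000.
Leverage = 1/9 + (13 - 10.3333)^2/416.0000 = 0.1282.

0.1282


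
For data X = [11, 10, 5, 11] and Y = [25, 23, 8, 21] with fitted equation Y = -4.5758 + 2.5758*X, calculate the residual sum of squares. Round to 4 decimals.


Compute predicted values, then residuals = yi - yhat_i.
Residuals: [1.2420, 1.8178, -0.3032, -2.7580].
SSres = sum(residual^2) = 12.5455.

12.5455


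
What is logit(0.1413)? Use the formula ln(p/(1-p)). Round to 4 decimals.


Compute the odds: 0.1413/0.8587 = 0.1646.
Take the natural log: ln(0.1646) = -1.8045.

-1.8045


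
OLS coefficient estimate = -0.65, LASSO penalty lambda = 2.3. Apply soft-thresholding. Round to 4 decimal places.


|beta_OLS| = 0.65.
lambda = 2.3.
Since |beta| <= lambda, the coefficient is set to 0.
Result = 0.0000.

0.0000


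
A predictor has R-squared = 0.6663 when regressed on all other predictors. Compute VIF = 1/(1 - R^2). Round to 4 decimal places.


Denominator: 1 - 0.6663 = 0.3337.
VIF = 1 / 0.3337 = 2.9967.

2.9967


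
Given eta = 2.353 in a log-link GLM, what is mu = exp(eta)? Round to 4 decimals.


mu = exp(eta) = exp(2.353).
= 10.5171.

10.5171


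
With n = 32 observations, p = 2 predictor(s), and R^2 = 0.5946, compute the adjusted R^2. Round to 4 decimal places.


Using the formula:
(1 - 0.5946) = 0.4054.
Multiply by 31/29: 0.4054 * 31 = 12.5674, then 12.5674 / 29 = 0.4334.
Adj R^2 = 1 - 0.4334 = 0.5666.

0.5666


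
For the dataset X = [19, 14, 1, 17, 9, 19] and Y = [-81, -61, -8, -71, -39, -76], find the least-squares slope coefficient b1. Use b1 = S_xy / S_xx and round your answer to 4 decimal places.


The sample means are xbar = 13.1667 and ybar = -56.0000.
Compute S_xx = 248.8333 and S_xy = -979.0000.
Slope b1 = S_xy / S_xx = -979.0000 / 248.8333 = -3.9344.

-3.9344


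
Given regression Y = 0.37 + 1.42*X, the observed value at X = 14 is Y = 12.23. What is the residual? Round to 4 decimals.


Predicted = 0.37 + 1.42 * 14 = 20.2500.
Residual = 12.23 - 20.2500 = -8.0200.

-8.0200


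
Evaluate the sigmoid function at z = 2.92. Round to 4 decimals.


First, exp(-2.9200) = 0.0539.
Then sigma(z) = 1/(1 + 0.0539) = 0.9488.

0.9488


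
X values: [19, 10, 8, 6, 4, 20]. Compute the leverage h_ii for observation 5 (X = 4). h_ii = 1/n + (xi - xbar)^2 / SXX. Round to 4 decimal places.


n = 6, xbar = 11.1667.
SXX = sum((xi - xbar)^2) = 228.8333.
h = 1/6 + (4 - 11.1667)^2 / 228.8333 = 0.3911.

0.3911


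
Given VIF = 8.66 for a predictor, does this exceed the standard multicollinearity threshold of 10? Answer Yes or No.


The threshold is 10.
VIF = 8.66 is < 10.
Multicollinearity indication: No.

No


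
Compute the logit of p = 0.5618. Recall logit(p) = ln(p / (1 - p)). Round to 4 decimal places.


Compute the odds: 0.5618/0.4382 = 1.2821.
Take the natural log: ln(1.2821) = 0.2485.

0.2485


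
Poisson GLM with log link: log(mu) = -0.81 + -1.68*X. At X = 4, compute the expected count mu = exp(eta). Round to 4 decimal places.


Linear predictor: eta = -0.81 + (-1.68)(4) = -7.5300.
Expected count: mu = exp(-7.5300) = 0.0005.

0.0005


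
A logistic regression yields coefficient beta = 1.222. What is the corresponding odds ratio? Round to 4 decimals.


The odds ratio is computed as:
OR = e^(1.222) = 3.3940.

3.3940


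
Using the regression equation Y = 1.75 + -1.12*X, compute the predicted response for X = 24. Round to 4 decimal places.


Substitute X = 24 into the equation:
Y = 1.75 + -1.12 * 24 = 1.75 + -26.8800 = -25.1300.

-25.1300


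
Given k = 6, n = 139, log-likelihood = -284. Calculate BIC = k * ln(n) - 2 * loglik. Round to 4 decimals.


Compute k*ln(n) = 6*ln(139) = 6*4.934474 = 29.606844.
Then -2*loglik = 568.
BIC = 29.606844 + 568 = 597.606844, which rounds to 597.6068.

597.6068


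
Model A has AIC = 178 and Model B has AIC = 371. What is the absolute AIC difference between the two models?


|AIC_A - AIC_B| = |178 - 371| = 193.
Model A is preferred (lower AIC).

193


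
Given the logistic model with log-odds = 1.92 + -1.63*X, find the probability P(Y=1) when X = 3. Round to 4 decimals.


Linear predictor: z = 1.92 + -1.63 * 3 = -2.9700.
P = 1/(1 + exp(2.9700)) = 1/(1 + 19.4919) = 0.0488.

0.0488


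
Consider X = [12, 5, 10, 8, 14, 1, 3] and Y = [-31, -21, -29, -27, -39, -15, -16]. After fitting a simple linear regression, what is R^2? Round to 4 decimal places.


Fit the OLS line: b0 = -11.9979, b1 = -1.7739.
SSres = 14.3859.
SStot = 447.7143.
R^2 = 1 - 14.3859/447.7143 = 0.9679.

0.9679


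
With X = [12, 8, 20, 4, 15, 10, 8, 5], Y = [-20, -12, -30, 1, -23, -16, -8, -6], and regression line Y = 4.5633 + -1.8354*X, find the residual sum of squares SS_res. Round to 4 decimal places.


Predicted values from Y = 4.5633 + -1.8354*X.
Residuals: [-2.5385, -1.8801, 2.1447, 3.7783, -0.0323, -2.2093, 2.1199, -1.3863].
SSres = 40.1519.

40.1519


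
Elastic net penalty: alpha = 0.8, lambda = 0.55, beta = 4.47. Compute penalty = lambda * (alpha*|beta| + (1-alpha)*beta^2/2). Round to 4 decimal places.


alpha * |beta| = 0.8 * 4.47 = 3.5760.
(1-alpha) * beta^2/2 = 0.2 * 19.9809/2 = 1.9981.
Total = 0.55 * (3.5760 + 1.9981) = 3.0657.

3.0657


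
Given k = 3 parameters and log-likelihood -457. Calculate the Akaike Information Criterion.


Compute:
2k = 2*3 = 6.
-2*loglik = -2*(-457) = 914.
AIC = 6 + 914 = 920.

920


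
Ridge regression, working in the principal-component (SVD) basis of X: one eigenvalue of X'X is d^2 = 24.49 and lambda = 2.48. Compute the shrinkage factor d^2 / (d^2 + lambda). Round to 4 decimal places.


Compute the denominator: 24.49 + 2.48 = 26.9700.
Shrinkage factor = 24.49 / 26.9700 = 0.9080.

0.9080


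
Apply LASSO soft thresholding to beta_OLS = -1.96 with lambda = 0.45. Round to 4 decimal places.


Absolute value: |-1.96| = 1.96.
Compare to lambda = 0.45.
Since |beta| > lambda, coefficient = sign(beta)*(|beta| - lambda) = -1.5100.

-1.5100


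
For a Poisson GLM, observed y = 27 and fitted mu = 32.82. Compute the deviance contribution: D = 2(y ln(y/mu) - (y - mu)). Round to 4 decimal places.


y/mu = 27/32.82 = 0.822669 (approx.), and ln(27/32.82) = -0.195201.
y * ln(y/mu) = 27 * -0.195201 = -5.270427.
y - mu = -5.82.
D = 2 * (-5.270427 - -5.82) = 1.099146, which rounds to 1.0991.

1.0991


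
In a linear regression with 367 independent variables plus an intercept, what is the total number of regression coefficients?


Each predictor gets one coefficient, plus one intercept.
Total parameters = 367 + 1 = 368.

368


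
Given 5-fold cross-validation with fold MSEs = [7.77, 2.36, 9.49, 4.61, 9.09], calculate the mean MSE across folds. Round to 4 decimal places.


Total MSE across folds = 33.3200.
CV-MSE = 33.3200/5 = 6.6640.

6.6640


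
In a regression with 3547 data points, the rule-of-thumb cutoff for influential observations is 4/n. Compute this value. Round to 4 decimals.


Using the rule of thumb:
Threshold = 4 / 3547 = 0.0011.

0.0011


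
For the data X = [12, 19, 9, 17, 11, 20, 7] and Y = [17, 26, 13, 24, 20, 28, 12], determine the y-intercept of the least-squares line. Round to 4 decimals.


First find the slope: b1 = 1.2009.
Means: xbar = 13.5714, ybar = 20.0000.
b0 = ybar - b1 * xbar = 20.0000 - 1.2009 * 13.5714 = 3.7018.

3.7018


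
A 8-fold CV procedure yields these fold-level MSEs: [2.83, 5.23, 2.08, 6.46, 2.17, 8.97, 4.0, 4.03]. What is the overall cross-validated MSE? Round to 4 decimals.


Total MSE across folds = 35.7700.
CV-MSE = 35.7700/8 = 4.4713.

4.4713


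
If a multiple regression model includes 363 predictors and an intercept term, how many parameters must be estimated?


Including the intercept, the model has 363 predictor coefficients + 1 intercept.
Total = 364.

364


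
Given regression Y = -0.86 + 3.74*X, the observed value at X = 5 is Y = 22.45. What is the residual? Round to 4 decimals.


Fitted value at X = 5 is yhat = -0.86 + 3.74*5 = 17.8400.
Residual = 22.45 - 17.8400 = 4.6100.

4.6100


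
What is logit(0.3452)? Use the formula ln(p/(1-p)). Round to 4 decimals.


The odds are p/(1-p) = 0.3452 / 0.6548 = 0.5272.
logit(p) = ln(0.5272) = -0.6402.

-0.6402


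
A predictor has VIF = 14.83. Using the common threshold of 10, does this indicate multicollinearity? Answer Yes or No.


Check: VIF = 14.83 vs threshold = 10.
Since 14.83 >= 10, the answer is Yes.

Yes


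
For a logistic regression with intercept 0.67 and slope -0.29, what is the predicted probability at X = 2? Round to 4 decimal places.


z = 0.67 + -0.29 * 2 = 0.0900.
Sigmoid: P = 1 / (1 + exp(-0.0900)) = 0.5225.

0.5225


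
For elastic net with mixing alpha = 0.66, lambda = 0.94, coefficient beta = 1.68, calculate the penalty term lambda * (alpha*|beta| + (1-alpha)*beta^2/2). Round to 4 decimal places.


alpha * |beta| = 0.66 * 1.68 = 1.1088.
(1-alpha) * beta^2/2 = 0.34 * 2.8224/2 = 0.4798.
Total = 0.94 * (1.1088 + 0.4798) = 1.4933.

1.4933


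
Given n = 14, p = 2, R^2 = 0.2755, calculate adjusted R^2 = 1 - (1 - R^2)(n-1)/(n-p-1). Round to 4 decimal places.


Plug in: Adj R^2 = 1 - (1 - 0.2755) * 13/11.
= 1 - 0.7245 * 13/11
= 1 - 9.4185 / 11
= 1 - 0.8562 = 0.1438.

0.1438


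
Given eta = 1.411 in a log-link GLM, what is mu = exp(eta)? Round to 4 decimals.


mu = exp(eta) = exp(1.411).
= 4.1001.

4.1001


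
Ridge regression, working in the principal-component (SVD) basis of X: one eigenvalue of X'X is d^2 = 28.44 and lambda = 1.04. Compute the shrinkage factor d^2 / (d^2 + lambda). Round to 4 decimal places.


Denominator = d^2 + lambda = 28.44 + 1.04 = 29.4800.
Shrinkage = 28.44 / 29.4800 = 0.9647.

0.9647


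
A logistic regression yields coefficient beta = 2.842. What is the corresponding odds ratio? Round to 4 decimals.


exp(2.842) = 17.1500.
So the odds ratio is 17.1500.

17.1500


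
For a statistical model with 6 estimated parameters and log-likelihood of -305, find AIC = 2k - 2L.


AIC = 2k - 2*loglik = 2(6) - 2(-305).
= 12 + 610 = 622.

622


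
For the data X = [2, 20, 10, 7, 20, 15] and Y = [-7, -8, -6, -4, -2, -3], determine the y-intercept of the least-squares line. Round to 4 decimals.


The slope is b1 = 0.0867.
Sample means are xbar = 12.3333 and ybar = -5.0000.
Intercept: b0 = -5.0000 - (0.0867)(12.3333) = -6.0691.

-6.0691


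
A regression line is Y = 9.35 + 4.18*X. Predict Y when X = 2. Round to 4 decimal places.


Substitute X = 2 into the equation:
Y = 9.35 + 4.18 * 2 = 9.35 + 8.3600 = 17.7100.

17.7100


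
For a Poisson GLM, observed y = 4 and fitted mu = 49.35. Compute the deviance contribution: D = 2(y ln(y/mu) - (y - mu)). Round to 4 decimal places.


y/mu = 4/49.35 = 0.081054 (approx.), and ln(4/49.35) = -2.512643.
y * ln(y/mu) = 4 * -2.512643 = -10.050572.
y - mu = -45.35.
D = 2 * (-10.050572 - -45.35) = 70.598856, which rounds to 70.5989.

70.5989


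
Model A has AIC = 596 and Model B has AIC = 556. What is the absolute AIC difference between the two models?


Absolute difference = |596 - 556| = 40.
The model with lower AIC (B) is preferred.

40


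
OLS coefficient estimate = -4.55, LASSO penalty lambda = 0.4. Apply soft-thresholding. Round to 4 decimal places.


Absolute value: |-4.55| = 4.55.
Compare to lambda = 0.4.
Since |beta| > lambda, coefficient = sign(beta)*(|beta| - lambda) = -4.1500.

-4.1500


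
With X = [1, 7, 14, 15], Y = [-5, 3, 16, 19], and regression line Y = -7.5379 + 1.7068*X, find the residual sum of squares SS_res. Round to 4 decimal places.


Compute predicted values, then residuals = yi - yhat_i.
Residuals: [0.8311, -1.4097, -0.3573, 0.9359].
SSres = sum(residual^2) = 3.6816.

3.6816


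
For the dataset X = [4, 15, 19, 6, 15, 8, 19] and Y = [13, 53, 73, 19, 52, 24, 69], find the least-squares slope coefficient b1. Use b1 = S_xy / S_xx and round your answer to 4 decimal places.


First compute the means: xbar = 12.2857, ybar = 43.2857.
Then S_xx = sum((xi - xbar)^2) = 231.4286.
S_xy = sum((xi - xbar)(yi - ybar)) = 908.4286.
b1 = S_xy / S_xx = 908.4286 / 231.4286 = 3.9253.

3.9253


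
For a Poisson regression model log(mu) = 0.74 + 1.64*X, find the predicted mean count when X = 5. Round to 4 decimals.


eta = 0.74 + 1.64 * 5 = 8.9400.
mu = exp(8.9400) = 7631.1971.

7631.1971


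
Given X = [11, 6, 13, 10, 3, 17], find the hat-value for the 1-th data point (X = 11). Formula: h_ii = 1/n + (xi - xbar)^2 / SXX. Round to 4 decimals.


Mean of X: xbar = 10.0000.
SXX = 124.0000.
For X = 11: h = 1/6 + (11 - 10.0000)^2/124.0000 = 0.1747.

0.1747


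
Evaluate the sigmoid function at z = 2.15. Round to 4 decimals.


First, exp(-2.1500) = 0.1165.
Then sigma(z) = 1/(1 + 0.1165) = 0.8957.

0.8957


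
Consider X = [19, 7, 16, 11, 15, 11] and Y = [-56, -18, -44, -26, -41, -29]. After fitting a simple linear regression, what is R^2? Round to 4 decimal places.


After computing the OLS fit (b0=6.3627, b1=-3.1921):
SSres = 15.4075, SStot = 961.3333.
R^2 = 1 - 15.4075/961.3333 = 0.9840.

0.9840


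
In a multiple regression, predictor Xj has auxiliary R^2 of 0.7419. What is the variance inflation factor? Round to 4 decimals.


Using VIF = 1/(1 - R^2_j):
1 - 0.7419 = 0.2581.
VIF = 3.8745.

3.8745


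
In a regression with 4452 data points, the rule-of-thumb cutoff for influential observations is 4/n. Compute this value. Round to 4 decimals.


Cook's distance cutoff = 4/n = 4/4452.
= 0.0009.

0.0009


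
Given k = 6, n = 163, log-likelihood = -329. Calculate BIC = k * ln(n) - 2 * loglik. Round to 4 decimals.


ln(163) = 5.093750.
k * ln(n) = 6 * 5.093750 = 30.562500.
-2L = 658.
BIC = 30.562500 + 658 = 688.562500, which rounds to 688.5625.

688.5625


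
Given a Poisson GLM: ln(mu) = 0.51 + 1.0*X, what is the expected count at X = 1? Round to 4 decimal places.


Compute eta = 0.51 + 1.0 * 1 = 1.5100.
Apply inverse link: mu = e^1.5100 = 4.5267.

4.5267


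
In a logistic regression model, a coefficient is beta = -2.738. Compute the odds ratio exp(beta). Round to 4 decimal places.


exp(-2.738) = 0.0647.
So the odds ratio is 0.0647.

0.0647


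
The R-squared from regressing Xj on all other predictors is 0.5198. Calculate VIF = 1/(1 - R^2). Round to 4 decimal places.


VIF = 1 / (1 - 0.5198).
= 1 / 0.4802 = 2.0825.

2.0825


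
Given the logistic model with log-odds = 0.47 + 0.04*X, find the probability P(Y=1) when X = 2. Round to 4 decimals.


Linear predictor: z = 0.47 + 0.04 * 2 = 0.5500.
P = 1/(1 + exp(-0.5500)) = 1/(1 + 0.5769) = 0.6341.

0.6341


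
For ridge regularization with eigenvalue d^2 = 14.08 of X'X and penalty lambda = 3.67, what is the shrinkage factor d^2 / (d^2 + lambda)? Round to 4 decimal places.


d^2 + lambda = 14.08 + 3.67 = 17.7500.
Shrinkage factor = 14.08/17.7500 = 0.7932.

0.7932


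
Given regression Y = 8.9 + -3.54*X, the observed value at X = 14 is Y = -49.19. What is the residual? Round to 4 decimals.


Compute yhat = 8.9 + (-3.54)(14) = -40.6600.
Residual = actual - predicted = -49.19 - -40.6600 = -8.5300.

-8.5300


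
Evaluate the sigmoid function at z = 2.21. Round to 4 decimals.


First, exp(-2.2100) = 0.1097.
Then sigma(z) = 1/(1 + 0.1097) = 0.9011.

0.9011


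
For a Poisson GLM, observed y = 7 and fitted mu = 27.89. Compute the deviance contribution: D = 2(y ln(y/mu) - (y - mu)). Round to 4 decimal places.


First: ln(7/27.89) = -1.382358.
Then: 7 * -1.382358 = -9.676506.
y - mu = 7 - 27.89 = -20.89.
D = 2(-9.676506 - -20.89) = 22.426988, which rounds to 22.4270.

22.4270


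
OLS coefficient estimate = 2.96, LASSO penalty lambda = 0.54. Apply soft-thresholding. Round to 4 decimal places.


|beta_OLS| = 2.96.
lambda = 0.54.
Since |beta| > lambda, coefficient = sign(beta)*(|beta| - lambda) = 2.4200.
Result = 2.4200.

2.4200


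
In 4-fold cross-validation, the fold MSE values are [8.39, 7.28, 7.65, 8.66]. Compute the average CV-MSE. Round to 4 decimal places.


Add all fold MSEs: 31.9800.
Divide by k = 4: 31.9800/4 = 7.9950.

7.9950


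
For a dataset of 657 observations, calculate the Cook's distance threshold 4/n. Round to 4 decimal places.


Using the rule of thumb:
Threshold = 4 / 657 = 0.0061.

0.0061


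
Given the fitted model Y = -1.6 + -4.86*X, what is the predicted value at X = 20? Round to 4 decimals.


Plug X = 20 into Y = -1.6 + -4.86*X:
Y = -1.6 + -97.2000 = -98.8000.

-98.8000


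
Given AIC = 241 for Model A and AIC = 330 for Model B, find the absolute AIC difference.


|AIC_A - AIC_B| = |241 - 330| = 89.
Model A is preferred (lower AIC).

89


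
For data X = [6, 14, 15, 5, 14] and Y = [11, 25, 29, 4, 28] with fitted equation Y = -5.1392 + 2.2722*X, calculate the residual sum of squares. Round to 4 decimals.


For each point, residual = actual - predicted.
Residuals: [2.5060, -1.6716, 0.0562, -2.2218, 1.3284].
Sum of squared residuals = 15.7785.

15.7785


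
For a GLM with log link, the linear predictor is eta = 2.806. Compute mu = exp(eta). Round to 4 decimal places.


mu = exp(eta) = exp(2.806).
= 16.5436.

16.5436


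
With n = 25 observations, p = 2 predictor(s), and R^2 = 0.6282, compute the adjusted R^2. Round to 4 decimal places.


Plug in: Adj R^2 = 1 - (1 - 0.6282) * 24/22.
= 1 - 0.3718 * 24/22
= 1 - 8.9232 / 22
= 1 - 0.4056 = 0.5944.

0.5944


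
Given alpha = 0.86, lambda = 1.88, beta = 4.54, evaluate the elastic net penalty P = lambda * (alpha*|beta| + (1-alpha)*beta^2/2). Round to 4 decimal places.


L1 component = 0.86 * |4.54| = 3.9044.
L2 component = 0.14 * 4.54^2 / 2 = 1.4428.
Penalty = 1.88 * (3.9044 + 1.4428) = 1.88 * 5.3472 = 10.0528.

10.0528


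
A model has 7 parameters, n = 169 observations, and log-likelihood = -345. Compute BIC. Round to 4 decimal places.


ln(169) = 5.129899.
k * ln(n) = 7 * 5.129899 = 35.909293.
-2L = 690.
BIC = 35.909293 + 690 = 725.909293, which rounds to 725.9093.

725.9093


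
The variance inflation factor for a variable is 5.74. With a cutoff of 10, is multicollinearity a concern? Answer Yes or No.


Check: VIF = 5.74 vs threshold = 10.
Since 5.74 < 10, the answer is No.

No


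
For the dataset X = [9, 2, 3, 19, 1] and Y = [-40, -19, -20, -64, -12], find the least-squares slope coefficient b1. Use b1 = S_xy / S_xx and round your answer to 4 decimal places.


Calculate xbar = 6.8000, ybar = -31.0000.
S_xx = 224.8000, S_xy = -632.0000.
Using b1 = S_xy / S_xx = -632.0000 / 224.8000, we get b1 = -2.8114.

-2.8114


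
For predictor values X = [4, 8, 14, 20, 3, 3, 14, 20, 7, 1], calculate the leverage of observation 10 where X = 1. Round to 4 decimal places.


n = 10, xbar = 9.4000.
SXX = sum((xi - xbar)^2) = 456.4000.
h = 1/10 + (1 - 9.4000)^2 / 456.4000 = 0.2546.

0.2546


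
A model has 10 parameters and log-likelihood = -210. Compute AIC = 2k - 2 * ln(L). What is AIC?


AIC = 2*10 - 2*(-210).
= 20 + 420 = 440.

440


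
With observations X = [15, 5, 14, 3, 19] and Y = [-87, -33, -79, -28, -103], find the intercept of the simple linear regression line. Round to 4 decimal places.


First find the slope: b1 = -4.8782.
Means: xbar = 11.2000, ybar = -66.0000.
b0 = ybar - b1 * xbar = -66.0000 - -4.8782 * 11.2000 = -11.3644.

-11.3644


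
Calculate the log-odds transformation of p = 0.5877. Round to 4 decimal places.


The odds are p/(1-p) = 0.5877 / 0.4123 = 1.4254.
logit(p) = ln(1.4254) = 0.3545.

0.3545


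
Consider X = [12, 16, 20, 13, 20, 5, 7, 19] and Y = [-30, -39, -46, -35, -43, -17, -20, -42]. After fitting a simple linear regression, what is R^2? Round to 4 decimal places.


Fit the OLS line: b0 = -8.2542, b1 = -1.8390.
SSres = 17.8814.
SStot = 816.0000.
R^2 = 1 - 17.8814/816.0000 = 0.9781.

0.9781


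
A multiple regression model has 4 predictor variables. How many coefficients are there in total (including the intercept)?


Including the intercept, the model has 4 predictor coefficients + 1 intercept.
Total = 5.

5


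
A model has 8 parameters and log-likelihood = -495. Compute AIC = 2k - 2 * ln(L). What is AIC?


AIC = 2k - 2*loglik = 2(8) - 2(-495).
= 16 + 990 = 1006.

1006


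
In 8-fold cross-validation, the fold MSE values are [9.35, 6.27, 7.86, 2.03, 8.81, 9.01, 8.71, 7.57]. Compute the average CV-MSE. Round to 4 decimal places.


Total MSE across folds = 59.6100.
CV-MSE = 59.6100/8 = 7.4513.

7.4513


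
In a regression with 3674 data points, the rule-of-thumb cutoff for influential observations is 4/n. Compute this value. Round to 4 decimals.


The threshold is 4/n.
4/3674 = 0.0011.

0.0011


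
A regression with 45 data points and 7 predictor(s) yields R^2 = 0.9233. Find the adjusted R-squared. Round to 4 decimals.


Using the formula:
(1 - 0.9233) = 0.0767.
Multiply by 44/37: 0.0767 * 44 = 3.3748, then 3.3748 / 37 = 0.0912.
Adj R^2 = 1 - 0.0912 = 0.9088.

0.9088


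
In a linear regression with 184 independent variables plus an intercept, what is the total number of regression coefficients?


Each predictor gets one coefficient, plus one intercept.
Total parameters = 184 + 1 = 185.

185


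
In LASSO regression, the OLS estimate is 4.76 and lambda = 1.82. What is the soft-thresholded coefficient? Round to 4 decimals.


|beta_OLS| = 4.76.
lambda = 1.82.
Since |beta| > lambda, coefficient = sign(beta)*(|beta| - lambda) = 2.9400.
Result = 2.9400.

2.9400


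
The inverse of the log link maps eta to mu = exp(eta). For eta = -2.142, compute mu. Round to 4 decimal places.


mu = exp(eta) = exp(-2.142).
= 0.1174.

0.1174


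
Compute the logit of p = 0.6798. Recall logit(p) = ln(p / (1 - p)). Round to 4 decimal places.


1 - p = 0.3202.
p/(1-p) = 2.1230.
logit = ln(2.1230) = 0.7529.

0.7529


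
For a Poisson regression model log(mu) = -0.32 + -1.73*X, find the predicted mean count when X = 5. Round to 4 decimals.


Linear predictor: eta = -0.32 + (-1.73)(5) = -8.9700.
Expected count: mu = exp(-8.9700) = 0.0001.

0.0001


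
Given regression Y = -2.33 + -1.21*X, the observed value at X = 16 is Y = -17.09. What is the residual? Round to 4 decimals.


Fitted value at X = 16 is yhat = -2.33 + -1.21*16 = -21.6900.
Residual = -17.09 - -21.6900 = 4.6000.

4.6000


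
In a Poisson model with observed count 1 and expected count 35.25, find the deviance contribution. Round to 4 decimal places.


First: ln(1/35.25) = -3.562466.
Then: 1 * -3.562466 = -3.562466.
y - mu = 1 - 35.25 = -34.25.
D = 2(-3.562466 - -34.25) = 61.375068, which rounds to 61.3751.

61.3751


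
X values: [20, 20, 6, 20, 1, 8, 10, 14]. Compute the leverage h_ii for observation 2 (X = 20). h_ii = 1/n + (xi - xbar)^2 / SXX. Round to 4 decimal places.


Compute xbar = 12.3750 with n = 8 observations.
SXX = 371.8750.
Leverage = 1/8 + (20 - 12.3750)^2/371.8750 = 0.2813.

0.2813


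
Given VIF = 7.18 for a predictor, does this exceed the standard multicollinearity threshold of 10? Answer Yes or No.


Check: VIF = 7.18 vs threshold = 10.
Since 7.18 < 10, the answer is No.

No


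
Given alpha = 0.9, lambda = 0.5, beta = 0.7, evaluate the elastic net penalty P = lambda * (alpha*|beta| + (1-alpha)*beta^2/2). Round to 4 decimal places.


L1 component = 0.9 * |0.7| = 0.6300.
L2 component = 0.1 * 0.7^2 / 2 = 0.0245.
Penalty = 0.5 * (0.6300 + 0.0245) = 0.5 * 0.6545 = 0.3273.

0.3273


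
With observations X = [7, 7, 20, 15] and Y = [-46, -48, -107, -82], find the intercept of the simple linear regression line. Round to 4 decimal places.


First find the slope: b1 = -4.5723.
Means: xbar = 12.2500, ybar = -70.7500.
b0 = ybar - b1 * xbar = -70.7500 - -4.5723 * 12.2500 = -14.7393.

-14.7393


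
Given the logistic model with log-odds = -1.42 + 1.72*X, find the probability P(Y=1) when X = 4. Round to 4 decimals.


Compute z = -1.42 + (1.72)(4) = 5.4600.
exp(-z) = 0.0043.
P = 1/(1 + 0.0043) = 0.9958.

0.9958


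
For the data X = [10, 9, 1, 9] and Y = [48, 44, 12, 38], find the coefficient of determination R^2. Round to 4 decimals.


Fit the OLS line: b0 = 7.9431, b1 = 3.8009.
SSres = 24.9100.
SStot = 787.0000.
R^2 = 1 - 24.9100/787.0000 = 0.9683.

0.9683
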